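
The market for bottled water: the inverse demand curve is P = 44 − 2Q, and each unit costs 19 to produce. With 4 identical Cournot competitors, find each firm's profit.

Cournot with 4 identical firms: the symmetric best-response condition is 44 − 10q = 19. Each firm produces q = 2.5, total output Q = 10, price P = 24.
Each firm's profit = (24 − 19)·2.5 = 12.5.

π_i = 12.5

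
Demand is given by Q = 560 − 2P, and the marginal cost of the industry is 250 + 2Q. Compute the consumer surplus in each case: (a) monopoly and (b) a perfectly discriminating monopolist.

Monopoly: CS = 25; Perfect PD: CS = 0

Inverting demand: P = 280 − 0.5Q.
Monopoly sets MR = MC: 280 − Q = 250 + 2Q ⇒ Q = 10, P = 280 − 0.5·10 = 275.
CS = ½·(280 − 275)·10 = 25.
Under first-degree price discrimination the firm charges each unit its demand price and produces up to where P = MC, i.e. Q = 12. Consumer surplus is zero; producer surplus equals total surplus.
CS = 0.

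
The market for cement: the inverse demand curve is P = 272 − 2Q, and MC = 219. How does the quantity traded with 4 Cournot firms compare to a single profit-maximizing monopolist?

Cournot: Q = 21.2; Monopoly: Q = 13.25

Cournot with 4 identical firms: the symmetric best-response condition is 272 − 10q = 219. Each firm produces q = 5.3, total output Q = 21.2, price P = 229.6.
Monopoly sets MR = MC: 272 − 4Q = 219 ⇒ Q = 13.25, P = 272 − 2·13.25 = 245.5.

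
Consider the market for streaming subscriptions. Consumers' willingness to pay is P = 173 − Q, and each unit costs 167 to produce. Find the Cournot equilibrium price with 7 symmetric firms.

P = 167.75

Cournot with 7 identical firms: the symmetric best-response condition is 173 − 8q = 167. Each firm produces q = 0.75, total output Q = 5.25, price P = 167.75.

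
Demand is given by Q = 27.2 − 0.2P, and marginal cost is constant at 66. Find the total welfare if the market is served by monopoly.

TS = 367.5

Inverting demand: P = 136 − 5Q.
The monopolist equates marginal revenue to marginal cost: 136 − 10Q = 66, so Q = 7. From demand, P = 101.
CS = ½·(136 − 101)·7 = 122.5; PS = (101 − 66)·7 = 245; TS = 367.5.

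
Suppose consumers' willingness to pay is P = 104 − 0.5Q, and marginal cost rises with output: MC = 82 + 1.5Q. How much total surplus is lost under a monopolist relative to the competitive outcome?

DWL = 4.84

Competitive equilibrium sets price equal to marginal cost: 104 − 0.5Q = 82 + 1.5Q, so Q = 11 and P = 98.5.
A monopolist chooses Q where MR = MC. MR = 104 − Q; setting this equal to 82 + 1.5Q gives Q = 8.8 and P = 99.6.
CS = ½·(104 − 98.5)·11 = 30.25; PS = (98.5·11 − 82·11 − ½·1.5·11²) = 90.75; TS = 121.
CS = ½·(104 − 99.6)·8.8 = 19.36; PS = (99.6·8.8 − 82·8.8 − ½·1.5·8.8²) = 96.8; TS = 116.16.
DWL = 121 − 116.16 = 4.84.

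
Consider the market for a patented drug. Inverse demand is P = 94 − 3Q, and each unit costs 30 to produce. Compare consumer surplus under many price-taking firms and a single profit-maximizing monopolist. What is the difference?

Perfect competition: P = MC = 30, so 94 − 3Q = 30 and Q = 64/3.
CS = ½·(94 − 30)·64/3 = 2048/3.
A monopolist chooses Q where MR = MC. MR = 94 − 6Q; setting this equal to 30 gives Q = 32/3 and P = 62.
CS = ½·(94 − 62)·32/3 = 512/3.
Change in consumer surplus: 512/3 − 2048/3 = −512.

CS falls by 512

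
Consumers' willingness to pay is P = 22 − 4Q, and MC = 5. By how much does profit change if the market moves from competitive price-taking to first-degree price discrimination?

Competitive firms price at marginal cost: P = 5, giving Q = 4.25.
Profit = (5 − 5)·4.25 = 0.
Under first-degree price discrimination the firm charges each unit its demand price and produces up to where P = MC, i.e. Q = 4.25. Consumer surplus is zero; producer surplus equals total surplus.
PS equals the full surplus area, 36.125. Profit = 36.125 = 36.125.
Change in profit: 36.125 − 0 = 36.125.

Profit rises by 36.125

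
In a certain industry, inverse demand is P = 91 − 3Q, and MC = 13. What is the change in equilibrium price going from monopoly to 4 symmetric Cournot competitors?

Monopoly sets MR = MC: 91 − 6Q = 13 ⇒ Q = 13, P = 91 − 3·13 = 52.
With 4 symmetric Cournot firms, each firm's FOC gives 91 − 15q = 13, so q = 5.2, Q = 4·5.2 = 20.8, and P = 28.6.
Change in equilibrium price: 28.6 − 52 = −23.4.

P falls by 23.4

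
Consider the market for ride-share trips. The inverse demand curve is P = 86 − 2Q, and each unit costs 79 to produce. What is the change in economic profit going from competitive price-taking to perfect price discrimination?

Perfect competition: P = MC = 79, so 86 − 2Q = 79 and Q = 3.5.
Profit = (79 − 79)·3.5 = 0.
A perfectly discriminating monopolist sells every unit with P(Q) ≥ MC(Q), so output equals the competitive quantity Q = 3.5. Each buyer pays their reservation price, so CS = 0 and the firm captures all surplus.
PS equals the full surplus area, 12.25. Profit = 12.25 = 12.25.
Change in economic profit: 12.25 − 0 = 12.25.

π rises by 12.25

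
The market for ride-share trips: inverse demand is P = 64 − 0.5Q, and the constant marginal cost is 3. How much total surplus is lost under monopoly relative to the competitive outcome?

Perfect competition: P = MC = 3, so 64 − 0.5Q = 3 and Q = 122.
A monopolist chooses Q where MR = MC. MR = 64 − Q; setting this equal to 3 gives Q = 61 and P = 33.5.
DWL is the triangle between Q = 61 and Q = 122: ½·(122 − 61)·(33.5 − 3) = 930.25.

DWL = 930.25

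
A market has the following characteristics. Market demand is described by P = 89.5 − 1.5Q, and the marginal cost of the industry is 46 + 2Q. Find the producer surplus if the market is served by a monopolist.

Monopoly sets MR = MC: 89.5 − 3Q = 46 + 2Q ⇒ Q = 8.7, P = 89.5 − 1.5·8.7 = 76.45.
PS = P·Q − VC(Q) = 76.45·8.7 − (46·8.7 + ½·2·8.7²) = 189.225.

PS = 189.225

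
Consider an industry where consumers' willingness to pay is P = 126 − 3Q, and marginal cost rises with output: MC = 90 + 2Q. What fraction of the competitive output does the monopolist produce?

Q_m/Q_c = 0.625

A monopolist chooses Q where MR = MC. MR = 126 − 6Q; setting this equal to 90 + 2Q gives Q = 4.5 and P = 112.5.
Competitive equilibrium sets price equal to marginal cost: 126 − 3Q = 90 + 2Q, so Q = 7.2 and P = 104.4.
Ratio Q_m/Q_c = 4.5/7.2 = 0.625.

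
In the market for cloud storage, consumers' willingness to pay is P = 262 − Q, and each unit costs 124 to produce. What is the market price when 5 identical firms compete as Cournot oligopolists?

Cournot with 5 identical firms: the symmetric best-response condition is 262 − 6q = 124. Each firm produces q = 23, total output Q = 115, price P = 147.

P = 147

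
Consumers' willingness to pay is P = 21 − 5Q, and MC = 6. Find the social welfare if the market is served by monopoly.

TS = 16.875

Monopoly sets MR = MC: 21 − 10Q = 6 ⇒ Q = 1.5, P = 21 − 5·1.5 = 13.5.
CS = ½·(21 − 13.5)·1.5 = 5.625; PS = (13.5 − 6)·1.5 = 11.25; TS = 16.875.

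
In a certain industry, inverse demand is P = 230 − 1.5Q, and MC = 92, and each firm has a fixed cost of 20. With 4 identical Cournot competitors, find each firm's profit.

Cournot with 4 identical firms: the symmetric best-response condition is 230 − 7.5q = 92. Each firm produces q = 18.4, total output Q = 73.6, price P = 119.6.
Each firm's profit = (119.6 − 92)·18.4 − 20 = 487.84.

π_i = 487.84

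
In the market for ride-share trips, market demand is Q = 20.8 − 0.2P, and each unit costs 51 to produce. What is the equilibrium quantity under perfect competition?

Inverting demand: P = 104 − 5Q.
Perfect competition: P = MC = 51, so 104 − 5Q = 51 and Q = 10.6.

Q = 10.6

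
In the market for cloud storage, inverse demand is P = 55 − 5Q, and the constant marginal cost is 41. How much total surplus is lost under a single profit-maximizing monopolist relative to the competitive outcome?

DWL = 4.9

Competitive firms price at marginal cost: P = 41, giving Q = 2.8.
The monopolist equates marginal revenue to marginal cost: 55 − 10Q = 41, so Q = 1.4. From demand, P = 48.
DWL is the triangle between Q = 1.4 and Q = 2.8: ½·(2.8 − 1.4)·(48 − 41) = 4.9.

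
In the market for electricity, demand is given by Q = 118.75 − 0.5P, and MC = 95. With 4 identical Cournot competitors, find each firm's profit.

Inverting demand: P = 237.5 − 2Q.
Cournot with 4 identical firms: the symmetric best-response condition is 237.5 − 10q = 95. Each firm produces q = 14.25, total output Q = 57, price P = 123.5.
Each firm's profit = (123.5 − 95)·14.25 = 406.125.

π_i = 406.125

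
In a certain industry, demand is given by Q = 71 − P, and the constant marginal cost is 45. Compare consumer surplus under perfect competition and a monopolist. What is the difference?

CS falls by 253.5

Inverting demand: P = 71 − Q.
Under competition P = MC = 45, so Q = (71 − 45)/1 = 26.
CS = ½·(71 − 45)·26 = 338.
A monopolist chooses Q where MR = MC. MR = 71 − 2Q; setting this equal to 45 gives Q = 13 and P = 58.
CS = ½·(71 − 58)·13 = 84.5.
Change in consumer surplus: 84.5 − 338 = −253.5.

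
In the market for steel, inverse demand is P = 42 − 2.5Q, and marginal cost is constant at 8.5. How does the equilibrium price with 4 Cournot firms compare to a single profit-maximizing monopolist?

Cournot: P = 15.2; Monopoly: P = 25.25

With 4 symmetric Cournot firms, each firm's FOC gives 42 − 12.5q = 8.5, so q = 2.68, Q = 4·2.68 = 10.72, and P = 15.2.
Monopoly sets MR = MC: 42 − 5Q = 8.5 ⇒ Q = 6.7, P = 42 − 2.5·6.7 = 25.25.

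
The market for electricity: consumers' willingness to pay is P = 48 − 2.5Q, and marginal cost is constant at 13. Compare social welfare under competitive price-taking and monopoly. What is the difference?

Social welfare falls by 61.25

Competitive firms price at marginal cost: P = 13, giving Q = 14.
CS = ½·(48 − 13)·14 = 245; PS = (13 − 13)·14 = 0; TS = 245.
Monopoly sets MR = MC: 48 − 5Q = 13 ⇒ Q = 7, P = 48 − 2.5·7 = 30.5.
CS = ½·(48 − 30.5)·7 = 61.25; PS = (30.5 − 13)·7 = 122.5; TS = 183.75.
Change in social welfare: 183.75 − 245 = −61.25.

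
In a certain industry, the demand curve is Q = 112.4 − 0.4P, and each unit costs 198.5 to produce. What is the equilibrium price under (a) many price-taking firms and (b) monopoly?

Inverting demand: P = 281 − 2.5Q.
Competitive firms price at marginal cost: P = 198.5, giving Q = 33.
A monopolist chooses Q where MR = MC. MR = 281 − 5Q; setting this equal to 198.5 gives Q = 16.5 and P = 239.75.

Competition: P = 198.5; Monopoly: P = 239.75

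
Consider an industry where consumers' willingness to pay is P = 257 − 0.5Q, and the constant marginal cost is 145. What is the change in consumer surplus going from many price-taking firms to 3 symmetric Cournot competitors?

CS falls by 5488

Competitive firms price at marginal cost: P = 145, giving Q = 224.
CS = ½·(257 − 145)·224 = 12544.
With 3 symmetric Cournot firms, each firm's FOC gives 257 − 2q = 145, so q = 56, Q = 3·56 = 168, and P = 173.
CS = ½·(257 − 173)·168 = 7056.
Change in consumer surplus: 7056 − 12544 = −5488.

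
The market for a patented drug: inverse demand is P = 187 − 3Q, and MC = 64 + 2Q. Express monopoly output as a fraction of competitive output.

A monopolist chooses Q where MR = MC. MR = 187 − 6Q; setting this equal to 64 + 2Q gives Q = 15.375 and P = 140.875.
Under competition P = MC: 187 − 3Q = 64 + 2Q ⇒ Q = 24.6, P = 113.2.
Ratio Q_m/Q_c = 15.375/24.6 = 0.625.

Q_m/Q_c = 0.625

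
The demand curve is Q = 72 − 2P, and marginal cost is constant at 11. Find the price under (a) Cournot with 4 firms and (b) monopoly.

Cournot: P = 16; Monopoly: P = 23.5

Inverting demand: P = 36 − 0.5Q.
With 4 symmetric Cournot firms, each firm's FOC gives 36 − 2.5q = 11, so q = 10, Q = 4·10 = 40, and P = 16.
Monopoly sets MR = MC: 36 − Q = 11 ⇒ Q = 25, P = 36 − 0.5·25 = 23.5.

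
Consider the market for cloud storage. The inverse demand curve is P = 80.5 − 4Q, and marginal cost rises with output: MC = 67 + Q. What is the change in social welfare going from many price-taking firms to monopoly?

Social welfare falls by 3.6

Under competition P = MC: 80.5 − 4Q = 67 + Q ⇒ Q = 2.7, P = 69.7.
CS = ½·(80.5 − 69.7)·2.7 = 14.58; PS = (69.7·2.7 − 67·2.7 − ½·1·2.7²) = 3.645; TS = 18.225.
The monopolist equates marginal revenue to marginal cost: 80.5 − 8Q = 67 + Q, so Q = 1.5. From demand, P = 74.5.
CS = ½·(80.5 − 74.5)·1.5 = 4.5; PS = (74.5·1.5 − 67·1.5 − ½·1·1.5²) = 10.125; TS = 14.625.
Change in social welfare: 14.625 − 18.225 = −3.6.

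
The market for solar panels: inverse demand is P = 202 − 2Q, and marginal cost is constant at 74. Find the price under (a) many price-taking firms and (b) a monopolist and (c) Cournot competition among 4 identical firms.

Competition: P = 74; Monopoly: P = 138; Cournot: P = 99.6

Perfect competition: P = MC = 74, so 202 − 2Q = 74 and Q = 64.
A monopolist chooses Q where MR = MC. MR = 202 − 4Q; setting this equal to 74 gives Q = 32 and P = 138.
In a 4-firm Cournot equilibrium, symmetry and the first-order condition give q = (202 − 74)/(10) = 12.8. So Q = 51.2 and P = 99.6.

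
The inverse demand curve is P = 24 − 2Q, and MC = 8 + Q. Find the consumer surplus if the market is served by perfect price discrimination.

Under first-degree price discrimination the firm charges each unit its demand price and produces up to where P = MC, i.e. Q = 16/3. Consumer surplus is zero; producer surplus equals total surplus.
CS = 0.

CS = 0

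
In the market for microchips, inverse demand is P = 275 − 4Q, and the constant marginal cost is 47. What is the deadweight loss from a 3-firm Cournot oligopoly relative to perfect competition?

Under competition P = MC = 47, so Q = (275 − 47)/4 = 57.
With 3 symmetric Cournot firms, each firm's FOC gives 275 − 16q = 47, so q = 14.25, Q = 3·14.25 = 42.75, and P = 104.
DWL is the triangle between Q = 42.75 and Q = 57: ½·(57 − 42.75)·(104 − 47) = 406.125.

DWL = 406.125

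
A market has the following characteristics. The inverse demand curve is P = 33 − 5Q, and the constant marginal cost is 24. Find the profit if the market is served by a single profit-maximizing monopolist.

A monopolist chooses Q where MR = MC. MR = 33 − 10Q; setting this equal to 24 gives Q = 0.9 and P = 28.5.
Profit = (28.5 − 24)·0.9 = 4.05.

Profit = 4.05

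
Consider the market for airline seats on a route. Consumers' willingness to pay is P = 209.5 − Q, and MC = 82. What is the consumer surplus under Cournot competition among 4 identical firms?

Cournot with 4 identical firms: the symmetric best-response condition is 209.5 − 5q = 82. Each firm produces q = 25.5, total output Q = 102, price P = 107.5.
CS = ½·(209.5 − 107.5)·102 = 5202.

CS = 5202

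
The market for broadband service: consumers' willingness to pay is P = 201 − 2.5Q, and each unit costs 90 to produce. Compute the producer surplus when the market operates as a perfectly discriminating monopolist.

PS = 2464.2

With perfect price discrimination, output is the efficient level Q = 44.4 (where demand meets MC), but every buyer pays their willingness to pay: CS = 0 and PS = total surplus.
PS = ½·(201 − 90)·44.4 = 2464.2.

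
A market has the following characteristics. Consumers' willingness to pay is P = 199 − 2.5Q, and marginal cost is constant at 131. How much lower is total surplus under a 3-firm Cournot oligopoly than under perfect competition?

Under competition P = MC = 131, so Q = (199 − 131)/2.5 = 27.2.
CS = ½·(199 − 131)·27.2 = 924.8; PS = (131 − 131)·27.2 = 0; TS = 924.8.
With 3 symmetric Cournot firms, each firm's FOC gives 199 − 10q = 131, so q = 6.8, Q = 3·6.8 = 20.4, and P = 148.
CS = ½·(199 − 148)·20.4 = 520.2; PS = (148 − 131)·20.4 = 346.8; TS = 867.
Change in total surplus: 867 − 924.8 = −57.8.

Total surplus falls by 57.8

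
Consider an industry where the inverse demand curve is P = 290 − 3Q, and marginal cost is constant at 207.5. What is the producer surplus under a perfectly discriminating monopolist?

With perfect price discrimination, output is the efficient level Q = 27.5 (where demand meets MC), but every buyer pays their willingness to pay: CS = 0 and PS = total surplus.
PS = ½·(290 − 207.5)·27.5 = 1134.375.

PS = 1134.375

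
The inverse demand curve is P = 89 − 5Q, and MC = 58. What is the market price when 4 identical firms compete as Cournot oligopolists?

P = 64.2

Cournot with 4 identical firms: the symmetric best-response condition is 89 − 25q = 58. Each firm produces q = 1.24, total output Q = 4.96, price P = 64.2.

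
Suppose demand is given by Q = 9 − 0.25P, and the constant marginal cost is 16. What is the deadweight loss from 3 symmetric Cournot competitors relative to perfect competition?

Inverting demand: P = 36 − 4Q.
Perfect competition: P = MC = 16, so 36 − 4Q = 16 and Q = 5.
Cournot with 3 identical firms: the symmetric best-response condition is 36 − 16q = 16. Each firm produces q = 1.25, total output Q = 3.75, price P = 21.
DWL is the triangle between Q = 3.75 and Q = 5: ½·(5 − 3.75)·(21 − 16) = 3.125.

DWL = 3.125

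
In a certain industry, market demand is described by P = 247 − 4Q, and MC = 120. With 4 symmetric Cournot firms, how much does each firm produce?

q_i = 6.35

In a 4-firm Cournot equilibrium, symmetry and the first-order condition give q = (247 − 120)/(20) = 6.35. So Q = 25.4 and P = 145.4.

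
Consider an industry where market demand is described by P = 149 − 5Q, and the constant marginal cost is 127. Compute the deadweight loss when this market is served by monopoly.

DWL = 12.1

Competitive firms price at marginal cost: P = 127, giving Q = 4.4.
A monopolist chooses Q where MR = MC. MR = 149 − 10Q; setting this equal to 127 gives Q = 2.2 and P = 138.
DWL is the triangle between Q = 2.2 and Q = 4.4: ½·(4.4 − 2.2)·(138 − 127) = 12.1.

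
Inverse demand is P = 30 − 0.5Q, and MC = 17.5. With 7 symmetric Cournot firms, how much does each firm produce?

Cournot with 7 identical firms: the symmetric best-response condition is 30 − 4q = 17.5. Each firm produces q = 3.125, total output Q = 21.875, price P = 305/16.

q_i = 3.125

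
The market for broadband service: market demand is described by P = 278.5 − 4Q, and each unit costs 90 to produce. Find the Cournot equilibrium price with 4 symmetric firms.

P = 127.7

In a 4-firm Cournot equilibrium, symmetry and the first-order condition give q = (278.5 − 90)/(20) = 9.425. So Q = 37.7 and P = 127.7.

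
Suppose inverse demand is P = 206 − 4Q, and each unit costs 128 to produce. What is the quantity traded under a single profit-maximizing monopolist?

Q = 9.75

A monopolist chooses Q where MR = MC. MR = 206 − 8Q; setting this equal to 128 gives Q = 9.75 and P = 167.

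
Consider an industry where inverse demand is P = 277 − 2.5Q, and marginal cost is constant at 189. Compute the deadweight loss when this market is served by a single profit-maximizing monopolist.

Perfect competition: P = MC = 189, so 277 − 2.5Q = 189 and Q = 35.2.
The monopolist equates marginal revenue to marginal cost: 277 − 5Q = 189, so Q = 17.6. From demand, P = 233.
DWL is the triangle between Q = 17.6 and Q = 35.2: ½·(35.2 − 17.6)·(233 − 189) = 387.2.

DWL = 387.2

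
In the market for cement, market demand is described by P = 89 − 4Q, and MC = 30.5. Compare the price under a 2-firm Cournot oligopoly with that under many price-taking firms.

Cournot: P = 50; Competition: P = 30.5

With 2 symmetric Cournot firms, each firm's FOC gives 89 − 12q = 30.5, so q = 4.875, Q = 2·4.875 = 9.75, and P = 50.
Under competition P = MC = 30.5, so Q = (89 − 30.5)/4 = 14.625.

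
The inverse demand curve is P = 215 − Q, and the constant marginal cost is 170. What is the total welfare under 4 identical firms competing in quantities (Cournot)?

TS = 972

In a 4-firm Cournot equilibrium, symmetry and the first-order condition give q = (215 − 170)/(5) = 9. So Q = 36 and P = 179.
CS = ½·(215 − 179)·36 = 648; PS = (179 − 170)·36 = 324; TS = 972.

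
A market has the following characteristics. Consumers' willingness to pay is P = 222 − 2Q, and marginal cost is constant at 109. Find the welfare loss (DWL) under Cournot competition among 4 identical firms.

Under competition P = MC = 109, so Q = (222 − 109)/2 = 56.5.
Cournot with 4 identical firms: the symmetric best-response condition is 222 − 10q = 109. Each firm produces q = 11.3, total output Q = 45.2, price P = 131.6.
DWL is the triangle between Q = 45.2 and Q = 56.5: ½·(56.5 − 45.2)·(131.6 − 109) = 127.69.

DWL = 127.69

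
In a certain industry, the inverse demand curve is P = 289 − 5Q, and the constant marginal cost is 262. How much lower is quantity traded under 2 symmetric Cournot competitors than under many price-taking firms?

Q falls by 1.8

Competitive firms price at marginal cost: P = 262, giving Q = 5.4.
Cournot with 2 identical firms: the symmetric best-response condition is 289 − 15q = 262. Each firm produces q = 1.8, total output Q = 3.6, price P = 271.
Change in quantity traded: 3.6 − 5.4 = −1.8.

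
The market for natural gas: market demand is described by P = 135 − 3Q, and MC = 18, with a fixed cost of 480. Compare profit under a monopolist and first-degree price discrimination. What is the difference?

Profit rises by 1140.75

The monopolist equates marginal revenue to marginal cost: 135 − 6Q = 18, so Q = 19.5. From demand, P = 76.5.
Profit = (76.5 − 18)·19.5 − 480 = 660.75.
Under first-degree price discrimination the firm charges each unit its demand price and produces up to where P = MC, i.e. Q = 39. Consumer surplus is zero; producer surplus equals total surplus.
PS equals the full surplus area, 2281.5. Profit = 2281.5 − 480 = 1801.5.
Change in profit: 1801.5 − 660.75 = 1140.75.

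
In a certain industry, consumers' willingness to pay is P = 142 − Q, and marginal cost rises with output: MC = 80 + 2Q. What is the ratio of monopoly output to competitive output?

Q_m/Q_c = 0.75

A monopolist chooses Q where MR = MC. MR = 142 − 2Q; setting this equal to 80 + 2Q gives Q = 15.5 and P = 126.5.
Competitive equilibrium sets price equal to marginal cost: 142 − Q = 80 + 2Q, so Q = 62/3 and P = 364/3.
Ratio Q_m/Q_c = 15.5/(62/3) = 0.75.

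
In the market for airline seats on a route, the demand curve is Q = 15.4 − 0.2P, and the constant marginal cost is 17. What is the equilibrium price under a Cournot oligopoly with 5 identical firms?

P = 27

Inverting demand: P = 77 − 5Q.
With 5 symmetric Cournot firms, each firm's FOC gives 77 − 30q = 17, so q = 2, Q = 5·2 = 10, and P = 27.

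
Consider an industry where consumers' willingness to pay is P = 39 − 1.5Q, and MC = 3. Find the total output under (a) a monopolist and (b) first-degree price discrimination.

Monopoly: Q = 12; Perfect PD: Q = 24

The monopolist equates marginal revenue to marginal cost: 39 − 3Q = 3, so Q = 12. From demand, P = 21.
A perfectly discriminating monopolist sells every unit with P(Q) ≥ MC(Q), so output equals the competitive quantity Q = 24. Each buyer pays their reservation price, so CS = 0 and the firm captures all surplus.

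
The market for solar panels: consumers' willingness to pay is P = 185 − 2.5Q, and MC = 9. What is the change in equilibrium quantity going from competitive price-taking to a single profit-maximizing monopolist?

Perfect competition: P = MC = 9, so 185 − 2.5Q = 9 and Q = 70.4.
Monopoly sets MR = MC: 185 − 5Q = 9 ⇒ Q = 35.2, P = 185 − 2.5·35.2 = 97.
Change in equilibrium quantity: 35.2 − 70.4 = −35.2.

Q falls by 35.2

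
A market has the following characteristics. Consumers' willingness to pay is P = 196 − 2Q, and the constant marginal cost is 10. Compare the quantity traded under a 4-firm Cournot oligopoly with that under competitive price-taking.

With 4 symmetric Cournot firms, each firm's FOC gives 196 − 10q = 10, so q = 18.6, Q = 4·18.6 = 74.4, and P = 47.2.
Under competition P = MC = 10, so Q = (196 − 10)/2 = 93.

Cournot: Q = 74.4; Competition: Q = 93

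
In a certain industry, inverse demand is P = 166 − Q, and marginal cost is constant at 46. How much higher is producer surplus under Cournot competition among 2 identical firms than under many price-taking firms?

Producer surplus rises by 3200

Perfect competition: P = MC = 46, so 166 − Q = 46 and Q = 120.
PS = (46 − 46)·120 = 0.
With 2 symmetric Cournot firms, each firm's FOC gives 166 − 3q = 46, so q = 40, Q = 2·40 = 80, and P = 86.
PS = (86 − 46)·80 = 3200.
Change in producer surplus: 3200 − 0 = 3200.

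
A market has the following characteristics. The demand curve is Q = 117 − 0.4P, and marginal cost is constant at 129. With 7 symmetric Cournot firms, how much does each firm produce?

Inverting demand: P = 292.5 − 2.5Q.
With 7 symmetric Cournot firms, each firm's FOC gives 292.5 − 20q = 129, so q = 8.175, Q = 7·8.175 = 57.225, and P = 2391/16.

q_i = 8.175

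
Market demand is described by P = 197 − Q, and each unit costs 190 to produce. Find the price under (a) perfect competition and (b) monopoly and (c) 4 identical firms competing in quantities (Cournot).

Under competition P = MC = 190, so Q = (197 − 190)/1 = 7.
A monopolist chooses Q where MR = MC. MR = 197 − 2Q; setting this equal to 190 gives Q = 3.5 and P = 193.5.
In a 4-firm Cournot equilibrium, symmetry and the first-order condition give q = (197 − 190)/(5) = 1.4. So Q = 5.6 and P = 191.4.

Competition: P = 190; Monopoly: P = 193.5; Cournot: P = 191.4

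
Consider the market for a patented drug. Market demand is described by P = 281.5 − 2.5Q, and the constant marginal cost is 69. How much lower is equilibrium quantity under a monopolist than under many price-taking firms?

Under competition P = MC = 69, so Q = (281.5 − 69)/2.5 = 85.
The monopolist equates marginal revenue to marginal cost: 281.5 − 5Q = 69, so Q = 42.5. From demand, P = 175.25.
Change in equilibrium quantity: 42.5 − 85 = −42.5.

Q falls by 42.5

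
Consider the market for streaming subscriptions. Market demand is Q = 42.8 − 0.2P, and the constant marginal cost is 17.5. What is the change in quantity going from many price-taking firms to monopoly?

Quantity falls by 19.65

Inverting demand: P = 214 − 5Q.
Perfect competition: P = MC = 17.5, so 214 − 5Q = 17.5 and Q = 39.3.
Monopoly sets MR = MC: 214 − 10Q = 17.5 ⇒ Q = 19.65, P = 214 − 5·19.65 = 115.75.
Change in quantity: 19.65 − 39.3 = −19.65.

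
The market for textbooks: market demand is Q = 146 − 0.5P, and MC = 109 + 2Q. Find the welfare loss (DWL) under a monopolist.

DWL = 465.125

Inverting demand: P = 292 − 2Q.
Under competition P = MC: 292 − 2Q = 109 + 2Q ⇒ Q = 45.75, P = 200.5.
The monopolist equates marginal revenue to marginal cost: 292 − 4Q = 109 + 2Q, so Q = 30.5. From demand, P = 231.
CS = ½·(292 − 200.5)·45.75 = 33489/16; PS = (200.5·45.75 − 109·45.75 − ½·2·45.75²) = 33489/16; TS = 4186.125.
CS = ½·(292 − 231)·30.5 = 930.25; PS = (231·30.5 − 109·30.5 − ½·2·30.5²) = 2790.75; TS = 3721.
DWL = 4186.125 − 3721 = 465.125.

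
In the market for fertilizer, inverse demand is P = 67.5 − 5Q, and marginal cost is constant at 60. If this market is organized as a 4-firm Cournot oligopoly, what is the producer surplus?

PS = 1.8

With 4 symmetric Cournot firms, each firm's FOC gives 67.5 − 25q = 60, so q = 0.3, Q = 4·0.3 = 1.2, and P = 61.5.
PS = (61.5 − 60)·1.2 = 1.8.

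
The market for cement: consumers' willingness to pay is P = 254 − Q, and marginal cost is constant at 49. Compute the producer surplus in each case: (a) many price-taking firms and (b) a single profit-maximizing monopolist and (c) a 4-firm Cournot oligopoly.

Competition: PS = 0; Monopoly: PS = 10506.25; Cournot: PS = 6724

Competitive firms price at marginal cost: P = 49, giving Q = 205.
PS = (49 − 49)·205 = 0.
The monopolist equates marginal revenue to marginal cost: 254 − 2Q = 49, so Q = 102.5. From demand, P = 151.5.
PS = (151.5 − 49)·102.5 = 10506.25.
In a 4-firm Cournot equilibrium, symmetry and the first-order condition give q = (254 − 49)/(5) = 41. So Q = 164 and P = 90.
PS = (90 − 49)·164 = 6724.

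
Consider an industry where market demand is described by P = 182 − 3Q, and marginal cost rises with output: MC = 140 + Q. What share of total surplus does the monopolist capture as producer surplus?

A monopolist chooses Q where MR = MC. MR = 182 − 6Q; setting this equal to 140 + Q gives Q = 6 and P = 164.
CS = ½·(182 − 164)·6 = 54.
PS = P·Q − VC(Q) = 164·6 − (140·6 + ½·1·6²) = 126.
Share captured = PS/TS = 126/180 = 0.7.

PS/TS = 0.7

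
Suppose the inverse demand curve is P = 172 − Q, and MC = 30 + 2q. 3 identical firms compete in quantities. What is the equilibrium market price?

In a 3-firm Cournot equilibrium, symmetry and the first-order condition give q = (172 − 30)/(6) = 71/3. So Q = 71 and P = 101.

P = 101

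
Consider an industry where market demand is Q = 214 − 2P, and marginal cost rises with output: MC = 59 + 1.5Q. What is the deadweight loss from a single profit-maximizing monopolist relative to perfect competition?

DWL = 23.04

Inverting demand: P = 107 − 0.5Q.
Under competition P = MC: 107 − 0.5Q = 59 + 1.5Q ⇒ Q = 24, P = 95.
A monopolist chooses Q where MR = MC. MR = 107 − Q; setting this equal to 59 + 1.5Q gives Q = 19.2 and P = 97.4.
CS = ½·(107 − 95)·24 = 144; PS = (95·24 − 59·24 − ½·1.5·24²) = 432; TS = 576.
CS = ½·(107 − 97.4)·19.2 = 92.16; PS = (97.4·19.2 − 59·19.2 − ½·1.5·19.2²) = 460.8; TS = 552.96.
DWL = 576 − 552.96 = 23.04.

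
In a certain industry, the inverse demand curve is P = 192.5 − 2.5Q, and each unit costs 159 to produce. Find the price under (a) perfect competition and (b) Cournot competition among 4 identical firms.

Competition: P = 159; Cournot: P = 165.7

Under competition P = MC = 159, so Q = (192.5 − 159)/2.5 = 13.4.
In a 4-firm Cournot equilibrium, symmetry and the first-order condition give q = (192.5 − 159)/(12.5) = 2.68. So Q = 10.72 and P = 165.7.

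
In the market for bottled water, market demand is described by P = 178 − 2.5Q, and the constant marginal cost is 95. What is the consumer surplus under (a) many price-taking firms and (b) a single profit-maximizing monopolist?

Competitive firms price at marginal cost: P = 95, giving Q = 33.2.
CS = ½·(178 − 95)·33.2 = 1377.8.
A monopolist chooses Q where MR = MC. MR = 178 − 5Q; setting this equal to 95 gives Q = 16.6 and P = 136.5.
CS = ½·(178 − 136.5)·16.6 = 344.45.

Competition: CS = 1377.8; Monopoly: CS = 344.45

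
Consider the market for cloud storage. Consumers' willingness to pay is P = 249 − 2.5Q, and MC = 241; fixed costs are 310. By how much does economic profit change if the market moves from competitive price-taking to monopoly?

Economic profit rises by 6.4

Perfect competition: P = MC = 241, so 249 − 2.5Q = 241 and Q = 3.2.
Profit = (241 − 241)·3.2 − 310 = −310.
Monopoly sets MR = MC: 249 − 5Q = 241 ⇒ Q = 1.6, P = 249 − 2.5·1.6 = 245.
Profit = (245 − 241)·1.6 − 310 = −303.6.
Change in economic profit: −303.6 − −310 = 6.4.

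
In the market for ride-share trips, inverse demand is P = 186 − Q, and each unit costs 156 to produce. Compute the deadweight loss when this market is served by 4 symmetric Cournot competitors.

DWL = 18

Perfect competition: P = MC = 156, so 186 − Q = 156 and Q = 30.
In a 4-firm Cournot equilibrium, symmetry and the first-order condition give q = (186 − 156)/(5) = 6. So Q = 24 and P = 162.
DWL is the triangle between Q = 24 and Q = 30: ½·(30 − 24)·(162 − 156) = 18.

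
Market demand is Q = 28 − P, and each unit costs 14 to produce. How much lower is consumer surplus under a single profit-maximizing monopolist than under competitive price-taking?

Inverting demand: P = 28 − Q.
Competitive firms price at marginal cost: P = 14, giving Q = 14.
CS = ½·(28 − 14)·14 = 98.
A monopolist chooses Q where MR = MC. MR = 28 − 2Q; setting this equal to 14 gives Q = 7 and P = 21.
CS = ½·(28 − 21)·7 = 24.5.
Change in consumer surplus: 24.5 − 98 = −73.5.

CS falls by 73.5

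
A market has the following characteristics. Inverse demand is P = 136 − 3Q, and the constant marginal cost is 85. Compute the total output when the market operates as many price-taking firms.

Q = 17

Under competition P = MC = 85, so Q = (136 − 85)/3 = 17.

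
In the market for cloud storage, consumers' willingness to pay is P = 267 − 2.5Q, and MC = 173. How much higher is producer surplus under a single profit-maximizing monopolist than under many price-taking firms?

PS rises by 883.6

Competitive firms price at marginal cost: P = 173, giving Q = 37.6.
PS = (173 − 173)·37.6 = 0.
Monopoly sets MR = MC: 267 − 5Q = 173 ⇒ Q = 18.8, P = 267 − 2.5·18.8 = 220.
PS = (220 − 173)·18.8 = 883.6.
Change in producer surplus: 883.6 − 0 = 883.6.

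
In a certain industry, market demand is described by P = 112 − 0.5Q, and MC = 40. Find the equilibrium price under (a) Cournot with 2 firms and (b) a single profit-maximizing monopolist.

Cournot: P = 64; Monopoly: P = 76

With 2 symmetric Cournot firms, each firm's FOC gives 112 − 1.5q = 40, so q = 48, Q = 2·48 = 96, and P = 64.
A monopolist chooses Q where MR = MC. MR = 112 − Q; setting this equal to 40 gives Q = 72 and P = 76.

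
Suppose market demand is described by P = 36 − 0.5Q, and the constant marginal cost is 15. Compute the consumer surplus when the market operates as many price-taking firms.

Perfect competition: P = MC = 15, so 36 − 0.5Q = 15 and Q = 42.
CS = ½·(36 − 15)·42 = 441.

CS = 441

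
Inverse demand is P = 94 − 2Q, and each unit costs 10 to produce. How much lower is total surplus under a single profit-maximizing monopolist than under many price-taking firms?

Under competition P = MC = 10, so Q = (94 − 10)/2 = 42.
CS = ½·(94 − 10)·42 = 1764; PS = (10 − 10)·42 = 0; TS = 1764.
A monopolist chooses Q where MR = MC. MR = 94 − 4Q; setting this equal to 10 gives Q = 21 and P = 52.
CS = ½·(94 − 52)·21 = 441; PS = (52 − 10)·21 = 882; TS = 1323.
Change in total surplus: 1323 − 1764 = −441.

TS falls by 441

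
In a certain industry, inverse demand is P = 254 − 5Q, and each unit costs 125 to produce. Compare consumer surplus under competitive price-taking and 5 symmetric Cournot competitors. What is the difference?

Under competition P = MC = 125, so Q = (254 − 125)/5 = 25.8.
CS = ½·(254 − 125)·25.8 = 1664.1.
In a 5-firm Cournot equilibrium, symmetry and the first-order condition give q = (254 − 125)/(30) = 4.3. So Q = 21.5 and P = 146.5.
CS = ½·(254 − 146.5)·21.5 = 1155.625.
Change in consumer surplus: 1155.625 − 1664.1 = −508.475.

Consumer surplus falls by 508.475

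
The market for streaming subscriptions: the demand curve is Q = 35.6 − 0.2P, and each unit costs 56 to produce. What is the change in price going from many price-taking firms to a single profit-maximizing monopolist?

Price rises by 61

Inverting demand: P = 178 − 5Q.
Under competition P = MC = 56, so Q = (178 − 56)/5 = 24.4.
The monopolist equates marginal revenue to marginal cost: 178 − 10Q = 56, so Q = 12.2. From demand, P = 117.
Change in price: 117 − 56 = 61.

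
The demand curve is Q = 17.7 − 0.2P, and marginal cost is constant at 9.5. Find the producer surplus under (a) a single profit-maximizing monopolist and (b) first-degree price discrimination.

Inverting demand: P = 88.5 − 5Q.
A monopolist chooses Q where MR = MC. MR = 88.5 − 10Q; setting this equal to 9.5 gives Q = 7.9 and P = 49.
PS = (49 − 9.5)·7.9 = 312.05.
A perfectly discriminating monopolist sells every unit with P(Q) ≥ MC(Q), so output equals the competitive quantity Q = 15.8. Each buyer pays their reservation price, so CS = 0 and the firm captures all surplus.
PS = ½·(88.5 − 9.5)·15.8 = 624.1.

Monopoly: PS = 312.05; Perfect PD: PS = 624.1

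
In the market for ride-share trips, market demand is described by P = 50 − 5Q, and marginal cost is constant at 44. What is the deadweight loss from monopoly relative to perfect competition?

DWL = 0.9

Perfect competition: P = MC = 44, so 50 − 5Q = 44 and Q = 1.2.
A monopolist chooses Q where MR = MC. MR = 50 − 10Q; setting this equal to 44 gives Q = 0.6 and P = 47.
DWL is the triangle between Q = 0.6 and Q = 1.2: ½·(1.2 − 0.6)·(47 − 44) = 0.9.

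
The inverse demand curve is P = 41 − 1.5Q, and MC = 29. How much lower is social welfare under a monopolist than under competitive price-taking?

Competitive firms price at marginal cost: P = 29, giving Q = 8.
CS = ½·(41 − 29)·8 = 48; PS = (29 − 29)·8 = 0; TS = 48.
The monopolist equates marginal revenue to marginal cost: 41 − 3Q = 29, so Q = 4. From demand, P = 35.
CS = ½·(41 − 35)·4 = 12; PS = (35 − 29)·4 = 24; TS = 36.
Change in social welfare: 36 − 48 = −12.

Social welfare falls by 12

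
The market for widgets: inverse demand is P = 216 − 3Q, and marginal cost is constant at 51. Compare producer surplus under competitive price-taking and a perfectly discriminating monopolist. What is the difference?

Producer surplus rises by 4537.5

Competitive firms price at marginal cost: P = 51, giving Q = 55.
PS = (51 − 51)·55 = 0.
Under first-degree price discrimination the firm charges each unit its demand price and produces up to where P = MC, i.e. Q = 55. Consumer surplus is zero; producer surplus equals total surplus.
PS = ½·(216 − 51)·55 = 4537.5.
Change in producer surplus: 4537.5 − 0 = 4537.5.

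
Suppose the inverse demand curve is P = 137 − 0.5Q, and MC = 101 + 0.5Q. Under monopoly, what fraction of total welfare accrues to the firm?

Monopoly sets MR = MC: 137 − Q = 101 + 0.5Q ⇒ Q = 24, P = 137 − 0.5·24 = 125.
CS = ½·(137 − 125)·24 = 144.
PS = P·Q − VC(Q) = 125·24 − (101·24 + ½·0.5·24²) = 432.
Share captured = PS/TS = 432/576 = 0.75.

PS/TS = 0.75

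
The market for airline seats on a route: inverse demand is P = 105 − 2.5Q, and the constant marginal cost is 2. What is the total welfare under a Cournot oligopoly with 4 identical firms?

With 4 symmetric Cournot firms, each firm's FOC gives 105 − 12.5q = 2, so q = 8.24, Q = 4·8.24 = 32.96, and P = 22.6.
CS = ½·(105 − 22.6)·32.96 = 1357.952; PS = (22.6 − 2)·32.96 = 678.976; TS = 2036.928.

TS = 2036.928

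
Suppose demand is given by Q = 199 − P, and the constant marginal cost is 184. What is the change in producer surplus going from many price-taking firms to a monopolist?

PS rises by 56.25

Inverting demand: P = 199 − Q.
Perfect competition: P = MC = 184, so 199 − Q = 184 and Q = 15.
PS = (184 − 184)·15 = 0.
The monopolist equates marginal revenue to marginal cost: 199 − 2Q = 184, so Q = 7.5. From demand, P = 191.5.
PS = (191.5 − 184)·7.5 = 56.25.
Change in producer surplus: 56.25 − 0 = 56.25.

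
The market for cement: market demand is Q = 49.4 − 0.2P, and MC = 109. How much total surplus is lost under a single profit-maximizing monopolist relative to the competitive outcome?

Inverting demand: P = 247 − 5Q.
Under competition P = MC = 109, so Q = (247 − 109)/5 = 27.6.
Monopoly sets MR = MC: 247 − 10Q = 109 ⇒ Q = 13.8, P = 247 − 5·13.8 = 178.
DWL is the triangle between Q = 13.8 and Q = 27.6: ½·(27.6 − 13.8)·(178 − 109) = 476.1.

DWL = 476.1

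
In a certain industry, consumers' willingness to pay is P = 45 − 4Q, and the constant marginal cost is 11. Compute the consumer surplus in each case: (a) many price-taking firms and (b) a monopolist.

Competitive firms price at marginal cost: P = 11, giving Q = 8.5.
CS = ½·(45 − 11)·8.5 = 144.5.
The monopolist equates marginal revenue to marginal cost: 45 − 8Q = 11, so Q = 4.25. From demand, P = 28.
CS = ½·(45 − 28)·4.25 = 36.125.

Competition: CS = 144.5; Monopoly: CS = 36.125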